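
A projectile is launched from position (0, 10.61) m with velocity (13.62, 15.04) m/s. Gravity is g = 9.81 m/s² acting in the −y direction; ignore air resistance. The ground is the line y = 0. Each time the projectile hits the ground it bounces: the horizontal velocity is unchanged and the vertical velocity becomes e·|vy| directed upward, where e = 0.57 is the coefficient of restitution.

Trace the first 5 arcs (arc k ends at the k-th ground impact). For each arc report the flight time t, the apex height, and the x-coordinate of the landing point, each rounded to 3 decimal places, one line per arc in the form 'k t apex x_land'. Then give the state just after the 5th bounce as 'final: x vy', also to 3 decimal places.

1 3.658 22.139 49.817
2 2.422 7.193 82.804
3 1.381 2.337 101.607
4 0.787 0.759 112.324
5 0.449 0.247 118.433
final: 118.433 1.254

Arc 1: start y=10.610, vy=15.040 → t=3.658, apex=22.139, x_land=49.817, impact vy=-20.842
  bounce: vy ← 0.57·20.842 = 11.880
Arc 2: start y=0.000, vy=11.880 → t=2.422, apex=7.193, x_land=82.804, impact vy=-11.880
  bounce: vy ← 0.57·11.880 = 6.771
Arc 3: start y=0.000, vy=6.771 → t=1.381, apex=2.337, x_land=101.607, impact vy=-6.771
  bounce: vy ← 0.57·6.771 = 3.860
Arc 4: start y=0.000, vy=3.860 → t=0.787, apex=0.759, x_land=112.324, impact vy=-3.860
  bounce: vy ← 0.57·3.860 = 2.200
Arc 5: start y=0.000, vy=2.200 → t=0.449, apex=0.247, x_land=118.433, impact vy=-2.200
  bounce: vy ← 0.57·2.200 = 1.254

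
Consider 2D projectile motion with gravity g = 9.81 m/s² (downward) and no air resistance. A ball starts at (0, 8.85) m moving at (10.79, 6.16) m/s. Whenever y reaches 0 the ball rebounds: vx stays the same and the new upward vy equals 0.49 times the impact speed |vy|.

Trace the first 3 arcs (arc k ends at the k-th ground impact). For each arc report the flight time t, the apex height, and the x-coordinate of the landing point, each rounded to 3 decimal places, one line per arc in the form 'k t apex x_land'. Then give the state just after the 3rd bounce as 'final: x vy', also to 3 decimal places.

1 2.111 10.784 22.774
2 1.453 2.589 38.453
3 0.712 0.622 46.136
final: 46.136 1.711

Arc 1: start y=8.850, vy=6.160 → t=2.111, apex=10.784, x_land=22.774, impact vy=-14.546
  bounce: vy ← 0.49·14.546 = 7.127
Arc 2: start y=0.000, vy=7.127 → t=1.453, apex=2.589, x_land=38.453, impact vy=-7.127
  bounce: vy ← 0.49·7.127 = 3.492
Arc 3: start y=0.000, vy=3.492 → t=0.712, apex=0.622, x_land=46.136, impact vy=-3.492
  bounce: vy ← 0.49·3.492 = 1.711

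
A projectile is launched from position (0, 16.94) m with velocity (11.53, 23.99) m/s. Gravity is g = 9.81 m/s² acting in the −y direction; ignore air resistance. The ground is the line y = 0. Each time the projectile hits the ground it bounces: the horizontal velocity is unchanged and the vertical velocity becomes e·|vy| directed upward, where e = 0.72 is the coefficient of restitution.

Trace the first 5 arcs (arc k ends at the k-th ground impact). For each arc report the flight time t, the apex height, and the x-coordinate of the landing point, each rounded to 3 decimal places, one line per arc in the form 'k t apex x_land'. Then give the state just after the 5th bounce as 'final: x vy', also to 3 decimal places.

1 5.517 46.273 63.610
2 4.423 23.988 114.606
3 3.184 12.435 151.324
4 2.293 6.447 177.760
5 1.651 3.342 196.794
final: 196.794 5.830

Arc 1: start y=16.940, vy=23.990 → t=5.517, apex=46.273, x_land=63.610, impact vy=-30.131
  bounce: vy ← 0.72·30.131 = 21.694
Arc 2: start y=0.000, vy=21.694 → t=4.423, apex=23.988, x_land=114.606, impact vy=-21.694
  bounce: vy ← 0.72·21.694 = 15.620
Arc 3: start y=0.000, vy=15.620 → t=3.184, apex=12.435, x_land=151.324, impact vy=-15.620
  bounce: vy ← 0.72·15.620 = 11.246
Arc 4: start y=0.000, vy=11.246 → t=2.293, apex=6.447, x_land=177.760, impact vy=-11.246
  bounce: vy ← 0.72·11.246 = 8.097
Arc 5: start y=0.000, vy=8.097 → t=1.651, apex=3.342, x_land=196.794, impact vy=-8.097
  bounce: vy ← 0.72·8.097 = 5.830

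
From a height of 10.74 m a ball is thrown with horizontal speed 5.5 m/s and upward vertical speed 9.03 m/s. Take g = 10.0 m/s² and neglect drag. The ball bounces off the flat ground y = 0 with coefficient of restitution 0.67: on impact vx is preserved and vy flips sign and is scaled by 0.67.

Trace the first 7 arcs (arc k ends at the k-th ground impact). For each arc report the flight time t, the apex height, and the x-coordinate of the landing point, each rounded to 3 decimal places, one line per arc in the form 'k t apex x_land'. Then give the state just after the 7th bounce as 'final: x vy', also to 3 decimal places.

Arc 1: start y=10.740, vy=9.030 → t=2.624, apex=14.817, x_land=14.435, impact vy=-17.215
  bounce: vy ← 0.67·17.215 = 11.534
Arc 2: start y=0.000, vy=11.534 → t=2.307, apex=6.651, x_land=27.122, impact vy=-11.534
  bounce: vy ← 0.67·11.534 = 7.728
Arc 3: start y=0.000, vy=7.728 → t=1.546, apex=2.986, x_land=35.622, impact vy=-7.728
  bounce: vy ← 0.67·7.728 = 5.178
Arc 4: start y=0.000, vy=5.178 → t=1.036, apex=1.340, x_land=41.317, impact vy=-5.178
  bounce: vy ← 0.67·5.178 = 3.469
Arc 5: start y=0.000, vy=3.469 → t=0.694, apex=0.602, x_land=45.133, impact vy=-3.469
  bounce: vy ← 0.67·3.469 = 2.324
Arc 6: start y=0.000, vy=2.324 → t=0.465, apex=0.270, x_land=47.690, impact vy=-2.324
  bounce: vy ← 0.67·2.324 = 1.557
Arc 7: start y=0.000, vy=1.557 → t=0.311, apex=0.121, x_land=49.403, impact vy=-1.557
  bounce: vy ← 0.67·1.557 = 1.043

1 2.624 14.817 14.435
2 2.307 6.651 27.122
3 1.546 2.986 35.622
4 1.036 1.340 41.317
5 0.694 0.602 45.133
6 0.465 0.270 47.690
7 0.311 0.121 49.403
final: 49.403 1.043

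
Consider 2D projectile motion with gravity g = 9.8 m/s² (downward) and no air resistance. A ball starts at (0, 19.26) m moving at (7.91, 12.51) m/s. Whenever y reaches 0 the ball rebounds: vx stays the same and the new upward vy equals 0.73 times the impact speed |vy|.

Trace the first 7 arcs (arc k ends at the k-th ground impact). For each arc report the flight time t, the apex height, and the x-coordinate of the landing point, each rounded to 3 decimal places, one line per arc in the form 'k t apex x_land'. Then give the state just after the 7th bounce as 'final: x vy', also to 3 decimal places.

1 3.635 27.245 28.749
2 3.443 14.519 55.981
3 2.513 7.737 75.860
4 1.835 4.123 90.371
5 1.339 2.197 100.965
6 0.978 1.171 108.698
7 0.714 0.624 114.343
final: 114.343 2.553

Arc 1: start y=19.260, vy=12.510 → t=3.635, apex=27.245, x_land=28.749, impact vy=-23.108
  bounce: vy ← 0.73·23.108 = 16.869
Arc 2: start y=0.000, vy=16.869 → t=3.443, apex=14.519, x_land=55.981, impact vy=-16.869
  bounce: vy ← 0.73·16.869 = 12.314
Arc 3: start y=0.000, vy=12.314 → t=2.513, apex=7.737, x_land=75.860, impact vy=-12.314
  bounce: vy ← 0.73·12.314 = 8.990
Arc 4: start y=0.000, vy=8.990 → t=1.835, apex=4.123, x_land=90.371, impact vy=-8.990
  bounce: vy ← 0.73·8.990 = 6.562
Arc 5: start y=0.000, vy=6.562 → t=1.339, apex=2.197, x_land=100.965, impact vy=-6.562
  bounce: vy ← 0.73·6.562 = 4.791
Arc 6: start y=0.000, vy=4.791 → t=0.978, apex=1.171, x_land=108.698, impact vy=-4.791
  bounce: vy ← 0.73·4.791 = 3.497
Arc 7: start y=0.000, vy=3.497 → t=0.714, apex=0.624, x_land=114.343, impact vy=-3.497
  bounce: vy ← 0.73·3.497 = 2.553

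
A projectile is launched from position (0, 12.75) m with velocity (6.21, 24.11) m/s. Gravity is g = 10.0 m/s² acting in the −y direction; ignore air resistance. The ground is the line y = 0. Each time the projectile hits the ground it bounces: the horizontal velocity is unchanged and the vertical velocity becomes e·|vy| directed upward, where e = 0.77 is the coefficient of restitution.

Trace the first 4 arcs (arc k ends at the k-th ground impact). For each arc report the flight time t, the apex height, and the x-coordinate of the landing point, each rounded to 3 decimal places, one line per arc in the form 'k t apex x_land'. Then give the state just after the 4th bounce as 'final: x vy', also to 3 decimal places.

1 5.303 41.815 32.931
2 4.453 24.792 60.587
3 3.429 14.699 81.882
4 2.640 8.715 98.279
final: 98.279 10.166

Arc 1: start y=12.750, vy=24.110 → t=5.303, apex=41.815, x_land=32.931, impact vy=-28.919
  bounce: vy ← 0.77·28.919 = 22.267
Arc 2: start y=0.000, vy=22.267 → t=4.453, apex=24.792, x_land=60.587, impact vy=-22.267
  bounce: vy ← 0.77·22.267 = 17.146
Arc 3: start y=0.000, vy=17.146 → t=3.429, apex=14.699, x_land=81.882, impact vy=-17.146
  bounce: vy ← 0.77·17.146 = 13.202
Arc 4: start y=0.000, vy=13.202 → t=2.640, apex=8.715, x_land=98.279, impact vy=-13.202
  bounce: vy ← 0.77·13.202 = 10.166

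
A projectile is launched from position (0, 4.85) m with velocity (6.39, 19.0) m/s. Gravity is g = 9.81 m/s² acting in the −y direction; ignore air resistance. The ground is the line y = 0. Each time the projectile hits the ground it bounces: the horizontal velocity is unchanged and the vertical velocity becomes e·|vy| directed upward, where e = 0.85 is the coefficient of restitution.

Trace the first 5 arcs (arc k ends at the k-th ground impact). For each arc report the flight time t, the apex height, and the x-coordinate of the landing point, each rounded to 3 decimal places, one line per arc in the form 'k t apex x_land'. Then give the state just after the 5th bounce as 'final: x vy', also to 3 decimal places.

1 4.114 23.250 26.288
2 3.701 16.798 49.938
3 3.146 12.136 70.041
4 2.674 8.769 87.129
5 2.273 6.335 101.653
final: 101.653 9.477

Arc 1: start y=4.850, vy=19.000 → t=4.114, apex=23.250, x_land=26.288, impact vy=-21.358
  bounce: vy ← 0.85·21.358 = 18.154
Arc 2: start y=0.000, vy=18.154 → t=3.701, apex=16.798, x_land=49.938, impact vy=-18.154
  bounce: vy ← 0.85·18.154 = 15.431
Arc 3: start y=0.000, vy=15.431 → t=3.146, apex=12.136, x_land=70.041, impact vy=-15.431
  bounce: vy ← 0.85·15.431 = 13.116
Arc 4: start y=0.000, vy=13.116 → t=2.674, apex=8.769, x_land=87.129, impact vy=-13.116
  bounce: vy ← 0.85·13.116 = 11.149
Arc 5: start y=0.000, vy=11.149 → t=2.273, apex=6.335, x_land=101.653, impact vy=-11.149
  bounce: vy ← 0.85·11.149 = 9.477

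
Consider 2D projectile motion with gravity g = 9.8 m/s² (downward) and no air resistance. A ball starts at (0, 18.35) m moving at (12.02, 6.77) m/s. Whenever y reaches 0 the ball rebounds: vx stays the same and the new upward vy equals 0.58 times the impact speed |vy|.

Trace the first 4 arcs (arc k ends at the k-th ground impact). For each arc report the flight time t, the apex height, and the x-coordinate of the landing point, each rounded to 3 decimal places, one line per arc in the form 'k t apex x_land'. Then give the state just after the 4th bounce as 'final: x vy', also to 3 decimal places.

1 2.746 20.688 33.002
2 2.384 6.960 61.652
3 1.382 2.341 78.269
4 0.802 0.788 87.907
final: 87.907 2.279

Arc 1: start y=18.350, vy=6.770 → t=2.746, apex=20.688, x_land=33.002, impact vy=-20.137
  bounce: vy ← 0.58·20.137 = 11.679
Arc 2: start y=0.000, vy=11.679 → t=2.384, apex=6.960, x_land=61.652, impact vy=-11.679
  bounce: vy ← 0.58·11.679 = 6.774
Arc 3: start y=0.000, vy=6.774 → t=1.382, apex=2.341, x_land=78.269, impact vy=-6.774
  bounce: vy ← 0.58·6.774 = 3.929
Arc 4: start y=0.000, vy=3.929 → t=0.802, apex=0.788, x_land=87.907, impact vy=-3.929
  bounce: vy ← 0.58·3.929 = 2.279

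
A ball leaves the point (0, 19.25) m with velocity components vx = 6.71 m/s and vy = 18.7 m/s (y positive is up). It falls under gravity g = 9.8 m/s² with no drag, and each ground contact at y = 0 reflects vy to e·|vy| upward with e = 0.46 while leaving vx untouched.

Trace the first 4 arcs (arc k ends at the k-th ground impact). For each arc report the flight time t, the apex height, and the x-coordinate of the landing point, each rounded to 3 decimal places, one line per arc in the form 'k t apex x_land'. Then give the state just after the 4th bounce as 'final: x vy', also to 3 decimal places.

Arc 1: start y=19.250, vy=18.700 → t=4.659, apex=37.091, x_land=31.265, impact vy=-26.963
  bounce: vy ← 0.46·26.963 = 12.403
Arc 2: start y=0.000, vy=12.403 → t=2.531, apex=7.849, x_land=48.249, impact vy=-12.403
  bounce: vy ← 0.46·12.403 = 5.705
Arc 3: start y=0.000, vy=5.705 → t=1.164, apex=1.661, x_land=56.062, impact vy=-5.705
  bounce: vy ← 0.46·5.705 = 2.624
Arc 4: start y=0.000, vy=2.624 → t=0.536, apex=0.351, x_land=59.656, impact vy=-2.624
  bounce: vy ← 0.46·2.624 = 1.207

1 4.659 37.091 31.265
2 2.531 7.849 48.249
3 1.164 1.661 56.062
4 0.536 0.351 59.656
final: 59.656 1.207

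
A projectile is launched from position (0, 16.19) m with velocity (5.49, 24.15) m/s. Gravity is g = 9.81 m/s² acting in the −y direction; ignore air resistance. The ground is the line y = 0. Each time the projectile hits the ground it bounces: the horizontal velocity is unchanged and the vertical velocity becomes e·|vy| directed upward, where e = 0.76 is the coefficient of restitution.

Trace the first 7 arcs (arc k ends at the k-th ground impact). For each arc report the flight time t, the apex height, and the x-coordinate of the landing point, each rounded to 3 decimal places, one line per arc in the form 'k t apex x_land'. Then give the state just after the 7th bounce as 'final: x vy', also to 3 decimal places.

1 5.521 45.916 30.312
2 4.651 26.521 55.844
3 3.534 15.319 75.248
4 2.686 8.848 89.995
5 2.041 5.111 101.203
6 1.552 2.952 109.721
7 1.179 1.705 116.194
final: 116.194 4.396

Arc 1: start y=16.190, vy=24.150 → t=5.521, apex=45.916, x_land=30.312, impact vy=-30.015
  bounce: vy ← 0.76·30.015 = 22.811
Arc 2: start y=0.000, vy=22.811 → t=4.651, apex=26.521, x_land=55.844, impact vy=-22.811
  bounce: vy ← 0.76·22.811 = 17.336
Arc 3: start y=0.000, vy=17.336 → t=3.534, apex=15.319, x_land=75.248, impact vy=-17.336
  bounce: vy ← 0.76·17.336 = 13.176
Arc 4: start y=0.000, vy=13.176 → t=2.686, apex=8.848, x_land=89.995, impact vy=-13.176
  bounce: vy ← 0.76·13.176 = 10.013
Arc 5: start y=0.000, vy=10.013 → t=2.041, apex=5.111, x_land=101.203, impact vy=-10.013
  bounce: vy ← 0.76·10.013 = 7.610
Arc 6: start y=0.000, vy=7.610 → t=1.552, apex=2.952, x_land=109.721, impact vy=-7.610
  bounce: vy ← 0.76·7.610 = 5.784
Arc 7: start y=0.000, vy=5.784 → t=1.179, apex=1.705, x_land=116.194, impact vy=-5.784
  bounce: vy ← 0.76·5.784 = 4.396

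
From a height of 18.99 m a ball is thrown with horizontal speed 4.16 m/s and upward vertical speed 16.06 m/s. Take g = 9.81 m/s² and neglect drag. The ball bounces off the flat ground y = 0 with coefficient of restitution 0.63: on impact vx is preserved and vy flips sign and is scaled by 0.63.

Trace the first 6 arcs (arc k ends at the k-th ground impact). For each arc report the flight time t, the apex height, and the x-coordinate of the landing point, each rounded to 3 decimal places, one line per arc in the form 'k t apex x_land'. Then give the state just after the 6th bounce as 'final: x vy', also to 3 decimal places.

Arc 1: start y=18.990, vy=16.060 → t=4.197, apex=32.136, x_land=17.458, impact vy=-25.110
  bounce: vy ← 0.63·25.110 = 15.819
Arc 2: start y=0.000, vy=15.819 → t=3.225, apex=12.755, x_land=30.875, impact vy=-15.819
  bounce: vy ← 0.63·15.819 = 9.966
Arc 3: start y=0.000, vy=9.966 → t=2.032, apex=5.062, x_land=39.327, impact vy=-9.966
  bounce: vy ← 0.63·9.966 = 6.279
Arc 4: start y=0.000, vy=6.279 → t=1.280, apex=2.009, x_land=44.652, impact vy=-6.279
  bounce: vy ← 0.63·6.279 = 3.956
Arc 5: start y=0.000, vy=3.956 → t=0.806, apex=0.797, x_land=48.007, impact vy=-3.956
  bounce: vy ← 0.63·3.956 = 2.492
Arc 6: start y=0.000, vy=2.492 → t=0.508, apex=0.317, x_land=50.121, impact vy=-2.492
  bounce: vy ← 0.63·2.492 = 1.570

1 4.197 32.136 17.458
2 3.225 12.755 30.875
3 2.032 5.062 39.327
4 1.280 2.009 44.652
5 0.806 0.797 48.007
6 0.508 0.317 50.121
final: 50.121 1.570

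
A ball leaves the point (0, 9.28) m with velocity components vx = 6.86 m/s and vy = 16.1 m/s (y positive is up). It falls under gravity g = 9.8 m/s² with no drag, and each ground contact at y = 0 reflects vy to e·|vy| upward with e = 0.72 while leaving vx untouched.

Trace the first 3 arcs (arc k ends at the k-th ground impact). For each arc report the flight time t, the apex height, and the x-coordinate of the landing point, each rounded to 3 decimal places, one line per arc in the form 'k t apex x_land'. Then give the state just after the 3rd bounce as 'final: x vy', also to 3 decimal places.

Arc 1: start y=9.280, vy=16.100 → t=3.786, apex=22.505, x_land=25.972, impact vy=-21.002
  bounce: vy ← 0.72·21.002 = 15.122
Arc 2: start y=0.000, vy=15.122 → t=3.086, apex=11.667, x_land=47.142, impact vy=-15.122
  bounce: vy ← 0.72·15.122 = 10.888
Arc 3: start y=0.000, vy=10.888 → t=2.222, apex=6.048, x_land=62.385, impact vy=-10.888
  bounce: vy ← 0.72·10.888 = 7.839

1 3.786 22.505 25.972
2 3.086 11.667 47.142
3 2.222 6.048 62.385
final: 62.385 7.839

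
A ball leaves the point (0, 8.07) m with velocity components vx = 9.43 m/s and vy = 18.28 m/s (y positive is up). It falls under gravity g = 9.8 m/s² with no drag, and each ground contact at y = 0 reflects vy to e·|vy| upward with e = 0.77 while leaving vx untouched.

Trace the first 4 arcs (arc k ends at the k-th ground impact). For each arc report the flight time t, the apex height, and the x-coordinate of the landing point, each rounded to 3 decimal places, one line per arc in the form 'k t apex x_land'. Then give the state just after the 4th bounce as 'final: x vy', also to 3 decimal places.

1 4.129 25.119 38.941
2 3.487 14.893 71.821
3 2.685 8.830 97.139
4 2.067 5.235 116.633
final: 116.633 7.800

Arc 1: start y=8.070, vy=18.280 → t=4.129, apex=25.119, x_land=38.941, impact vy=-22.189
  bounce: vy ← 0.77·22.189 = 17.085
Arc 2: start y=0.000, vy=17.085 → t=3.487, apex=14.893, x_land=71.821, impact vy=-17.085
  bounce: vy ← 0.77·17.085 = 13.156
Arc 3: start y=0.000, vy=13.156 → t=2.685, apex=8.830, x_land=97.139, impact vy=-13.156
  bounce: vy ← 0.77·13.156 = 10.130
Arc 4: start y=0.000, vy=10.130 → t=2.067, apex=5.235, x_land=116.633, impact vy=-10.130
  bounce: vy ← 0.77·10.130 = 7.800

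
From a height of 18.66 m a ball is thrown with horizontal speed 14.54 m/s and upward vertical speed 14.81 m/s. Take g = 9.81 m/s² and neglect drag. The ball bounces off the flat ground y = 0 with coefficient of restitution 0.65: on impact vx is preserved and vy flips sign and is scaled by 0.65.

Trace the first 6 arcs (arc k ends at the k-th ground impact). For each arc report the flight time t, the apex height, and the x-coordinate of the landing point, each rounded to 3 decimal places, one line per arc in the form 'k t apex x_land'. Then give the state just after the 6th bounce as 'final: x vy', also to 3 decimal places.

1 3.976 29.839 57.813
2 3.206 12.607 104.434
3 2.084 5.326 134.738
4 1.355 2.250 154.435
5 0.881 0.951 167.239
6 0.572 0.402 175.561
final: 175.561 1.825

Arc 1: start y=18.660, vy=14.810 → t=3.976, apex=29.839, x_land=57.813, impact vy=-24.196
  bounce: vy ← 0.65·24.196 = 15.727
Arc 2: start y=0.000, vy=15.727 → t=3.206, apex=12.607, x_land=104.434, impact vy=-15.727
  bounce: vy ← 0.65·15.727 = 10.223
Arc 3: start y=0.000, vy=10.223 → t=2.084, apex=5.326, x_land=134.738, impact vy=-10.223
  bounce: vy ← 0.65·10.223 = 6.645
Arc 4: start y=0.000, vy=6.645 → t=1.355, apex=2.250, x_land=154.435, impact vy=-6.645
  bounce: vy ← 0.65·6.645 = 4.319
Arc 5: start y=0.000, vy=4.319 → t=0.881, apex=0.951, x_land=167.239, impact vy=-4.319
  bounce: vy ← 0.65·4.319 = 2.807
Arc 6: start y=0.000, vy=2.807 → t=0.572, apex=0.402, x_land=175.561, impact vy=-2.807
  bounce: vy ← 0.65·2.807 = 1.825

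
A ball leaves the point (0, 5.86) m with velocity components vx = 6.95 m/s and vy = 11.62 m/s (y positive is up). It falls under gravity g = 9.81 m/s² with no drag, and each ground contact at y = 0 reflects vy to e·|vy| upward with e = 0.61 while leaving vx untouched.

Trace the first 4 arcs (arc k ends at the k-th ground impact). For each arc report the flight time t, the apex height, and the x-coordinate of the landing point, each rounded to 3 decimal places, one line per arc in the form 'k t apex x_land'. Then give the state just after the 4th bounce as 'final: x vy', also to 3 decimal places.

1 2.796 12.742 19.434
2 1.966 4.741 33.100
3 1.199 1.764 41.436
4 0.732 0.656 46.522
final: 46.522 2.189

Arc 1: start y=5.860, vy=11.620 → t=2.796, apex=12.742, x_land=19.434, impact vy=-15.811
  bounce: vy ← 0.61·15.811 = 9.645
Arc 2: start y=0.000, vy=9.645 → t=1.966, apex=4.741, x_land=33.100, impact vy=-9.645
  bounce: vy ← 0.61·9.645 = 5.883
Arc 3: start y=0.000, vy=5.883 → t=1.199, apex=1.764, x_land=41.436, impact vy=-5.883
  bounce: vy ← 0.61·5.883 = 3.589
Arc 4: start y=0.000, vy=3.589 → t=0.732, apex=0.656, x_land=46.522, impact vy=-3.589
  bounce: vy ← 0.61·3.589 = 2.189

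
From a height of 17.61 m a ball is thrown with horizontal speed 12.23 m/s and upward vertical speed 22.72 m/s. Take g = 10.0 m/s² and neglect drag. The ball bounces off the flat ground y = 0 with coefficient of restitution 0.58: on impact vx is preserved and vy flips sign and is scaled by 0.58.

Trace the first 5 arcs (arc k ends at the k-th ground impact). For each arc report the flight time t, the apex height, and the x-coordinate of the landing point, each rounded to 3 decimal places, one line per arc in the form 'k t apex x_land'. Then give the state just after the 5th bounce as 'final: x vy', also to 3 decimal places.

1 5.219 43.420 63.827
2 3.418 14.606 105.633
3 1.983 4.914 129.881
4 1.150 1.653 143.945
5 0.667 0.556 152.102
final: 152.102 1.934

Arc 1: start y=17.610, vy=22.720 → t=5.219, apex=43.420, x_land=63.827, impact vy=-29.469
  bounce: vy ← 0.58·29.469 = 17.092
Arc 2: start y=0.000, vy=17.092 → t=3.418, apex=14.606, x_land=105.633, impact vy=-17.092
  bounce: vy ← 0.58·17.092 = 9.913
Arc 3: start y=0.000, vy=9.913 → t=1.983, apex=4.914, x_land=129.881, impact vy=-9.913
  bounce: vy ← 0.58·9.913 = 5.750
Arc 4: start y=0.000, vy=5.750 → t=1.150, apex=1.653, x_land=143.945, impact vy=-5.750
  bounce: vy ← 0.58·5.750 = 3.335
Arc 5: start y=0.000, vy=3.335 → t=0.667, apex=0.556, x_land=152.102, impact vy=-3.335
  bounce: vy ← 0.58·3.335 = 1.934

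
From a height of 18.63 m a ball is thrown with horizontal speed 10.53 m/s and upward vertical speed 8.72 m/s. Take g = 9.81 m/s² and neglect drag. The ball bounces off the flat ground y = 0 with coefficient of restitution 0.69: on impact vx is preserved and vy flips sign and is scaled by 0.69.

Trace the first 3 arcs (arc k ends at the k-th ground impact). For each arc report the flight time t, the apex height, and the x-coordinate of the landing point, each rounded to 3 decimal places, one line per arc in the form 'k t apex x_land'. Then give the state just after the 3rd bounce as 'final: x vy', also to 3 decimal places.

1 3.031 22.506 31.916
2 2.956 10.715 63.042
3 2.040 5.101 84.520
final: 84.520 6.903

Arc 1: start y=18.630, vy=8.720 → t=3.031, apex=22.506, x_land=31.916, impact vy=-21.013
  bounce: vy ← 0.69·21.013 = 14.499
Arc 2: start y=0.000, vy=14.499 → t=2.956, apex=10.715, x_land=63.042, impact vy=-14.499
  bounce: vy ← 0.69·14.499 = 10.004
Arc 3: start y=0.000, vy=10.004 → t=2.040, apex=5.101, x_land=84.520, impact vy=-10.004
  bounce: vy ← 0.69·10.004 = 6.903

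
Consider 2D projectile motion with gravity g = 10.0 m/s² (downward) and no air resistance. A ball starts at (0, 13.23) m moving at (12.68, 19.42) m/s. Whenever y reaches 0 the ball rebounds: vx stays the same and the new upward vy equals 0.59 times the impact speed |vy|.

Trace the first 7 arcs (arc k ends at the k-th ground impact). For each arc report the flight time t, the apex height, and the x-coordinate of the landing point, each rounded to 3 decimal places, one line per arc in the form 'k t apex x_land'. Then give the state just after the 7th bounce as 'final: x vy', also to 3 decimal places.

1 4.475 32.087 56.746
2 2.989 11.169 94.650
3 1.764 3.888 117.013
4 1.041 1.353 130.207
5 0.614 0.471 137.992
6 0.362 0.164 142.585
7 0.214 0.057 145.294
final: 145.294 0.630

Arc 1: start y=13.230, vy=19.420 → t=4.475, apex=32.087, x_land=56.746, impact vy=-25.333
  bounce: vy ← 0.59·25.333 = 14.946
Arc 2: start y=0.000, vy=14.946 → t=2.989, apex=11.169, x_land=94.650, impact vy=-14.946
  bounce: vy ← 0.59·14.946 = 8.818
Arc 3: start y=0.000, vy=8.818 → t=1.764, apex=3.888, x_land=117.013, impact vy=-8.818
  bounce: vy ← 0.59·8.818 = 5.203
Arc 4: start y=0.000, vy=5.203 → t=1.041, apex=1.353, x_land=130.207, impact vy=-5.203
  bounce: vy ← 0.59·5.203 = 3.070
Arc 5: start y=0.000, vy=3.070 → t=0.614, apex=0.471, x_land=137.992, impact vy=-3.070
  bounce: vy ← 0.59·3.070 = 1.811
Arc 6: start y=0.000, vy=1.811 → t=0.362, apex=0.164, x_land=142.585, impact vy=-1.811
  bounce: vy ← 0.59·1.811 = 1.069
Arc 7: start y=0.000, vy=1.069 → t=0.214, apex=0.057, x_land=145.294, impact vy=-1.069
  bounce: vy ← 0.59·1.069 = 0.630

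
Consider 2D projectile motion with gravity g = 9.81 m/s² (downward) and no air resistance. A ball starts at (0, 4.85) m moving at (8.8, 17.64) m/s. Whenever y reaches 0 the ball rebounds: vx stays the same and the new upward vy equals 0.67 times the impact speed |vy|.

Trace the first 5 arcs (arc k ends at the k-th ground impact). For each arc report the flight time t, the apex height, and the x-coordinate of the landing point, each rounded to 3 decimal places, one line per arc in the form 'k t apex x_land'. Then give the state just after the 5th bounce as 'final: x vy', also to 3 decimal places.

1 3.853 20.710 33.906
2 2.753 9.297 58.136
3 1.845 4.173 74.370
4 1.236 1.873 85.247
5 0.828 0.841 92.535
final: 92.535 2.722

Arc 1: start y=4.850, vy=17.640 → t=3.853, apex=20.710, x_land=33.906, impact vy=-20.158
  bounce: vy ← 0.67·20.158 = 13.506
Arc 2: start y=0.000, vy=13.506 → t=2.753, apex=9.297, x_land=58.136, impact vy=-13.506
  bounce: vy ← 0.67·13.506 = 9.049
Arc 3: start y=0.000, vy=9.049 → t=1.845, apex=4.173, x_land=74.370, impact vy=-9.049
  bounce: vy ← 0.67·9.049 = 6.063
Arc 4: start y=0.000, vy=6.063 → t=1.236, apex=1.873, x_land=85.247, impact vy=-6.063
  bounce: vy ← 0.67·6.063 = 4.062
Arc 5: start y=0.000, vy=4.062 → t=0.828, apex=0.841, x_land=92.535, impact vy=-4.062
  bounce: vy ← 0.67·4.062 = 2.722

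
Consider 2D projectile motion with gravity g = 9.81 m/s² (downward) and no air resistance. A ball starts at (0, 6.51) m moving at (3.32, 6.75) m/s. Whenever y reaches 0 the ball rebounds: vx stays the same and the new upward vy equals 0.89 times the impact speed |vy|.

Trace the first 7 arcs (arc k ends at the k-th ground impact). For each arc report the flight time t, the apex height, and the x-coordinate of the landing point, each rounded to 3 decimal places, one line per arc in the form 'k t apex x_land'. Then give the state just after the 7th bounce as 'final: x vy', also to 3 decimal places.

Arc 1: start y=6.510, vy=6.750 → t=2.030, apex=8.832, x_land=6.739, impact vy=-13.164
  bounce: vy ← 0.89·13.164 = 11.716
Arc 2: start y=0.000, vy=11.716 → t=2.389, apex=6.996, x_land=14.669, impact vy=-11.716
  bounce: vy ← 0.89·11.716 = 10.427
Arc 3: start y=0.000, vy=10.427 → t=2.126, apex=5.542, x_land=21.727, impact vy=-10.427
  bounce: vy ← 0.89·10.427 = 9.280
Arc 4: start y=0.000, vy=9.280 → t=1.892, apex=4.389, x_land=28.009, impact vy=-9.280
  bounce: vy ← 0.89·9.280 = 8.259
Arc 5: start y=0.000, vy=8.259 → t=1.684, apex=3.477, x_land=33.599, impact vy=-8.259
  bounce: vy ← 0.89·8.259 = 7.351
Arc 6: start y=0.000, vy=7.351 → t=1.499, apex=2.754, x_land=38.574, impact vy=-7.351
  bounce: vy ← 0.89·7.351 = 6.542
Arc 7: start y=0.000, vy=6.542 → t=1.334, apex=2.181, x_land=43.003, impact vy=-6.542
  bounce: vy ← 0.89·6.542 = 5.823

1 2.030 8.832 6.739
2 2.389 6.996 14.669
3 2.126 5.542 21.727
4 1.892 4.389 28.009
5 1.684 3.477 33.599
6 1.499 2.754 38.574
7 1.334 2.181 43.003
final: 43.003 5.823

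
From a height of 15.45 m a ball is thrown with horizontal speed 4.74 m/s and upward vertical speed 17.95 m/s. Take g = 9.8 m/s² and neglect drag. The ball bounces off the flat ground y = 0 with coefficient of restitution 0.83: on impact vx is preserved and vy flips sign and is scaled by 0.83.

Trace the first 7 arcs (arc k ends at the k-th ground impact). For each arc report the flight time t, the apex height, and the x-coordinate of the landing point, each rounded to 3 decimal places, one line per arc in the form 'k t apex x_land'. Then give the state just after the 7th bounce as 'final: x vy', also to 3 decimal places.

1 4.383 31.889 20.774
2 4.235 21.968 40.847
3 3.515 15.134 57.507
4 2.917 10.426 71.335
5 2.421 7.182 82.813
6 2.010 4.948 92.339
7 1.668 3.409 100.246
final: 100.246 6.784

Arc 1: start y=15.450, vy=17.950 → t=4.383, apex=31.889, x_land=20.774, impact vy=-25.000
  bounce: vy ← 0.83·25.000 = 20.750
Arc 2: start y=0.000, vy=20.750 → t=4.235, apex=21.968, x_land=40.847, impact vy=-20.750
  bounce: vy ← 0.83·20.750 = 17.223
Arc 3: start y=0.000, vy=17.223 → t=3.515, apex=15.134, x_land=57.507, impact vy=-17.223
  bounce: vy ← 0.83·17.223 = 14.295
Arc 4: start y=0.000, vy=14.295 → t=2.917, apex=10.426, x_land=71.335, impact vy=-14.295
  bounce: vy ← 0.83·14.295 = 11.865
Arc 5: start y=0.000, vy=11.865 → t=2.421, apex=7.182, x_land=82.813, impact vy=-11.865
  bounce: vy ← 0.83·11.865 = 9.848
Arc 6: start y=0.000, vy=9.848 → t=2.010, apex=4.948, x_land=92.339, impact vy=-9.848
  bounce: vy ← 0.83·9.848 = 8.174
Arc 7: start y=0.000, vy=8.174 → t=1.668, apex=3.409, x_land=100.246, impact vy=-8.174
  bounce: vy ← 0.83·8.174 = 6.784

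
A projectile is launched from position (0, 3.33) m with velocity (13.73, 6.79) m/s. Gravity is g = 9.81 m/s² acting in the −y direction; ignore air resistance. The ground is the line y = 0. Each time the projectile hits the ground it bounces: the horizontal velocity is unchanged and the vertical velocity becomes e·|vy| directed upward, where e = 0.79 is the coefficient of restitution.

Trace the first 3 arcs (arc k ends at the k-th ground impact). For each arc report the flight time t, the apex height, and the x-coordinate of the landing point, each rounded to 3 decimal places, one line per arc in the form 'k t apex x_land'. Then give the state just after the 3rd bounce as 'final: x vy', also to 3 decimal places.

1 1.768 5.680 24.278
2 1.700 3.545 47.622
3 1.343 2.212 66.064
final: 66.064 5.205

Arc 1: start y=3.330, vy=6.790 → t=1.768, apex=5.680, x_land=24.278, impact vy=-10.556
  bounce: vy ← 0.79·10.556 = 8.340
Arc 2: start y=0.000, vy=8.340 → t=1.700, apex=3.545, x_land=47.622, impact vy=-8.340
  bounce: vy ← 0.79·8.340 = 6.588
Arc 3: start y=0.000, vy=6.588 → t=1.343, apex=2.212, x_land=66.064, impact vy=-6.588
  bounce: vy ← 0.79·6.588 = 5.205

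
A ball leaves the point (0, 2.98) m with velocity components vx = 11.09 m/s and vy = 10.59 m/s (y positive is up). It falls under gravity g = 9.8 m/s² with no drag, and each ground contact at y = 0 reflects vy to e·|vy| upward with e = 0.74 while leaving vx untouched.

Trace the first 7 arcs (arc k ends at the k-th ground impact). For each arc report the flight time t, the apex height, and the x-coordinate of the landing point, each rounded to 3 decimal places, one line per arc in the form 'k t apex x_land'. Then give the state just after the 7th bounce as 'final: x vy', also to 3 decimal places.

1 2.413 8.702 26.763
2 1.972 4.765 48.635
3 1.459 2.609 64.821
4 1.080 1.429 76.799
5 0.799 0.782 85.662
6 0.591 0.428 92.221
7 0.438 0.235 97.074
final: 97.074 1.587

Arc 1: start y=2.980, vy=10.590 → t=2.413, apex=8.702, x_land=26.763, impact vy=-13.060
  bounce: vy ← 0.74·13.060 = 9.664
Arc 2: start y=0.000, vy=9.664 → t=1.972, apex=4.765, x_land=48.635, impact vy=-9.664
  bounce: vy ← 0.74·9.664 = 7.151
Arc 3: start y=0.000, vy=7.151 → t=1.459, apex=2.609, x_land=64.821, impact vy=-7.151
  bounce: vy ← 0.74·7.151 = 5.292
Arc 4: start y=0.000, vy=5.292 → t=1.080, apex=1.429, x_land=76.799, impact vy=-5.292
  bounce: vy ← 0.74·5.292 = 3.916
Arc 5: start y=0.000, vy=3.916 → t=0.799, apex=0.782, x_land=85.662, impact vy=-3.916
  bounce: vy ← 0.74·3.916 = 2.898
Arc 6: start y=0.000, vy=2.898 → t=0.591, apex=0.428, x_land=92.221, impact vy=-2.898
  bounce: vy ← 0.74·2.898 = 2.144
Arc 7: start y=0.000, vy=2.144 → t=0.438, apex=0.235, x_land=97.074, impact vy=-2.144
  bounce: vy ← 0.74·2.144 = 1.587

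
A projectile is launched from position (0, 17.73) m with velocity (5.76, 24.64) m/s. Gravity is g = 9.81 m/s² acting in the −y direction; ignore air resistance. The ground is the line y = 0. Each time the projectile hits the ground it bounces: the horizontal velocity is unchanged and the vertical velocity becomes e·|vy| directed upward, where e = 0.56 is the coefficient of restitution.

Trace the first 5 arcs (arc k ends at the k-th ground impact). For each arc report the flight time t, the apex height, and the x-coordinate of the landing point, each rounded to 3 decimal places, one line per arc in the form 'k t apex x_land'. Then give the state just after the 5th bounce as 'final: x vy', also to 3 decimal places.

1 5.662 48.674 32.612
2 3.528 15.264 52.935
3 1.976 4.787 64.315
4 1.106 1.501 70.688
5 0.620 0.471 74.257
final: 74.257 1.702

Arc 1: start y=17.730, vy=24.640 → t=5.662, apex=48.674, x_land=32.612, impact vy=-30.903
  bounce: vy ← 0.56·30.903 = 17.306
Arc 2: start y=0.000, vy=17.306 → t=3.528, apex=15.264, x_land=52.935, impact vy=-17.306
  bounce: vy ← 0.56·17.306 = 9.691
Arc 3: start y=0.000, vy=9.691 → t=1.976, apex=4.787, x_land=64.315, impact vy=-9.691
  bounce: vy ← 0.56·9.691 = 5.427
Arc 4: start y=0.000, vy=5.427 → t=1.106, apex=1.501, x_land=70.688, impact vy=-5.427
  bounce: vy ← 0.56·5.427 = 3.039
Arc 5: start y=0.000, vy=3.039 → t=0.620, apex=0.471, x_land=74.257, impact vy=-3.039
  bounce: vy ← 0.56·3.039 = 1.702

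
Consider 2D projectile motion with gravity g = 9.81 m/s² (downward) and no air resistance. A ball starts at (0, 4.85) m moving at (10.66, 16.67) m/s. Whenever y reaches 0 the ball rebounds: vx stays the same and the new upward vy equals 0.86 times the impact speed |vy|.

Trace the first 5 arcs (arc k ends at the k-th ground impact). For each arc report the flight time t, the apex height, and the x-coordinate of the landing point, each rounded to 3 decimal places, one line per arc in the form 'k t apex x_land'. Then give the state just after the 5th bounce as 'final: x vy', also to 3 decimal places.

Arc 1: start y=4.850, vy=16.670 → t=3.668, apex=19.014, x_land=39.102, impact vy=-19.314
  bounce: vy ← 0.86·19.314 = 16.610
Arc 2: start y=0.000, vy=16.610 → t=3.386, apex=14.062, x_land=75.202, impact vy=-16.610
  bounce: vy ← 0.86·16.610 = 14.285
Arc 3: start y=0.000, vy=14.285 → t=2.912, apex=10.401, x_land=106.247, impact vy=-14.285
  bounce: vy ← 0.86·14.285 = 12.285
Arc 4: start y=0.000, vy=12.285 → t=2.505, apex=7.692, x_land=132.946, impact vy=-12.285
  bounce: vy ← 0.86·12.285 = 10.565
Arc 5: start y=0.000, vy=10.565 → t=2.154, apex=5.689, x_land=155.907, impact vy=-10.565
  bounce: vy ← 0.86·10.565 = 9.086

1 3.668 19.014 39.102
2 3.386 14.062 75.202
3 2.912 10.401 106.247
4 2.505 7.692 132.946
5 2.154 5.689 155.907
final: 155.907 9.086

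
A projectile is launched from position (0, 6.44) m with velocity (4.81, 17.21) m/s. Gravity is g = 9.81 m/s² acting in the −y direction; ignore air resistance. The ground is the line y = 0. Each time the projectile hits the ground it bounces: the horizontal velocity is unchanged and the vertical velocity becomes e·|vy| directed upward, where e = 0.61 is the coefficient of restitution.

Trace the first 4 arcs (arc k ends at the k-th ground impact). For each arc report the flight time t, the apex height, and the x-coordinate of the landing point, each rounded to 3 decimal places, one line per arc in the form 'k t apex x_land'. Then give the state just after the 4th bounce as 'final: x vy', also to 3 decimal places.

1 3.850 21.536 18.517
2 2.556 8.014 30.813
3 1.559 2.982 38.314
4 0.951 1.110 42.889
final: 42.889 2.846

Arc 1: start y=6.440, vy=17.210 → t=3.850, apex=21.536, x_land=18.517, impact vy=-20.556
  bounce: vy ← 0.61·20.556 = 12.539
Arc 2: start y=0.000, vy=12.539 → t=2.556, apex=8.014, x_land=30.813, impact vy=-12.539
  bounce: vy ← 0.61·12.539 = 7.649
Arc 3: start y=0.000, vy=7.649 → t=1.559, apex=2.982, x_land=38.314, impact vy=-7.649
  bounce: vy ← 0.61·7.649 = 4.666
Arc 4: start y=0.000, vy=4.666 → t=0.951, apex=1.110, x_land=42.889, impact vy=-4.666
  bounce: vy ← 0.61·4.666 = 2.846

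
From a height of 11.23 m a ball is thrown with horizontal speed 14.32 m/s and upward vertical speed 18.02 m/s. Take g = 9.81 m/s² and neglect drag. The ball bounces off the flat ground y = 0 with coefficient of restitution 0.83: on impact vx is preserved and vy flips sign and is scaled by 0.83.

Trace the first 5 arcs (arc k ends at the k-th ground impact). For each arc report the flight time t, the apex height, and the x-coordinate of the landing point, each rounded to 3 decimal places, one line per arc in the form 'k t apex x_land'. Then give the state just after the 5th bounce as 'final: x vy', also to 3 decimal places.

Arc 1: start y=11.230, vy=18.020 → t=4.217, apex=27.780, x_land=60.384, impact vy=-23.346
  bounce: vy ← 0.83·23.346 = 19.377
Arc 2: start y=0.000, vy=19.377 → t=3.951, apex=19.138, x_land=116.956, impact vy=-19.377
  bounce: vy ← 0.83·19.377 = 16.083
Arc 3: start y=0.000, vy=16.083 → t=3.279, apex=13.184, x_land=163.911, impact vy=-16.083
  bounce: vy ← 0.83·16.083 = 13.349
Arc 4: start y=0.000, vy=13.349 → t=2.722, apex=9.083, x_land=202.883, impact vy=-13.349
  bounce: vy ← 0.83·13.349 = 11.080
Arc 5: start y=0.000, vy=11.080 → t=2.259, apex=6.257, x_land=235.230, impact vy=-11.080
  bounce: vy ← 0.83·11.080 = 9.196

1 4.217 27.780 60.384
2 3.951 19.138 116.956
3 3.279 13.184 163.911
4 2.722 9.083 202.883
5 2.259 6.257 235.230
final: 235.230 9.196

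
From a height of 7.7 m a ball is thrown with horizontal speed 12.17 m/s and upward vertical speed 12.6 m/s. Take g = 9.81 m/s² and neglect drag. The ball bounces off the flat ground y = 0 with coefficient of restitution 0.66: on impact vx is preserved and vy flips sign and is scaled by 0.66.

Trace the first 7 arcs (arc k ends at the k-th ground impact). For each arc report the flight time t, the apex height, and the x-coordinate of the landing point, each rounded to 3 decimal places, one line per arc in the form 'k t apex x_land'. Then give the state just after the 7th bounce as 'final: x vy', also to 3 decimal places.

Arc 1: start y=7.700, vy=12.600 → t=3.079, apex=15.792, x_land=37.468, impact vy=-17.602
  bounce: vy ← 0.66·17.602 = 11.617
Arc 2: start y=0.000, vy=11.617 → t=2.368, apex=6.879, x_land=66.292, impact vy=-11.617
  bounce: vy ← 0.66·11.617 = 7.667
Arc 3: start y=0.000, vy=7.667 → t=1.563, apex=2.996, x_land=85.316, impact vy=-7.667
  bounce: vy ← 0.66·7.667 = 5.061
Arc 4: start y=0.000, vy=5.061 → t=1.032, apex=1.305, x_land=97.872, impact vy=-5.061
  bounce: vy ← 0.66·5.061 = 3.340
Arc 5: start y=0.000, vy=3.340 → t=0.681, apex=0.569, x_land=106.159, impact vy=-3.340
  bounce: vy ← 0.66·3.340 = 2.204
Arc 6: start y=0.000, vy=2.204 → t=0.449, apex=0.248, x_land=111.628, impact vy=-2.204
  bounce: vy ← 0.66·2.204 = 1.455
Arc 7: start y=0.000, vy=1.455 → t=0.297, apex=0.108, x_land=115.238, impact vy=-1.455
  bounce: vy ← 0.66·1.455 = 0.960

1 3.079 15.792 37.468
2 2.368 6.879 66.292
3 1.563 2.996 85.316
4 1.032 1.305 97.872
5 0.681 0.569 106.159
6 0.449 0.248 111.628
7 0.297 0.108 115.238
final: 115.238 0.960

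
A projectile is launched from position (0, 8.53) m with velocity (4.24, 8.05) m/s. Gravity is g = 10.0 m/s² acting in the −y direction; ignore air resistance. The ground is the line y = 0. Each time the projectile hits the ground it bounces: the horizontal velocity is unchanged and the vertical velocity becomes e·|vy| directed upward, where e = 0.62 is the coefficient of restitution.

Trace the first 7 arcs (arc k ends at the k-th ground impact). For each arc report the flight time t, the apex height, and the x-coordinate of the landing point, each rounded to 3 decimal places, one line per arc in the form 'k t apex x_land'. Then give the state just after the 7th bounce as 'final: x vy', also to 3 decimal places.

1 2.339 11.770 9.919
2 1.903 4.524 17.985
3 1.180 1.739 22.987
4 0.731 0.669 26.087
5 0.453 0.257 28.010
6 0.281 0.099 29.202
7 0.174 0.038 29.941
final: 29.941 0.540

Arc 1: start y=8.530, vy=8.050 → t=2.339, apex=11.770, x_land=9.919, impact vy=-15.343
  bounce: vy ← 0.62·15.343 = 9.513
Arc 2: start y=0.000, vy=9.513 → t=1.903, apex=4.524, x_land=17.985, impact vy=-9.513
  bounce: vy ← 0.62·9.513 = 5.898
Arc 3: start y=0.000, vy=5.898 → t=1.180, apex=1.739, x_land=22.987, impact vy=-5.898
  bounce: vy ← 0.62·5.898 = 3.657
Arc 4: start y=0.000, vy=3.657 → t=0.731, apex=0.669, x_land=26.087, impact vy=-3.657
  bounce: vy ← 0.62·3.657 = 2.267
Arc 5: start y=0.000, vy=2.267 → t=0.453, apex=0.257, x_land=28.010, impact vy=-2.267
  bounce: vy ← 0.62·2.267 = 1.406
Arc 6: start y=0.000, vy=1.406 → t=0.281, apex=0.099, x_land=29.202, impact vy=-1.406
  bounce: vy ← 0.62·1.406 = 0.871
Arc 7: start y=0.000, vy=0.871 → t=0.174, apex=0.038, x_land=29.941, impact vy=-0.871
  bounce: vy ← 0.62·0.871 = 0.540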